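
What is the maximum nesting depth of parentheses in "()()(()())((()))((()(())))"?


Input: "()()(()())((()))((()(())))"
Tracking depth:
  Position 0 '(': depth becomes 1
  Position 1 ')': depth becomes 0
  Position 2 '(': depth becomes 1
  Position 3 ')': depth becomes 0
  Position 4 '(': depth becomes 1
  Position 5 '(': depth becomes 2
  Position 6 ')': depth becomes 1
  Position 7 '(': depth becomes 2
  Position 8 ')': depth becomes 1
  Position 9 ')': depth becomes 0
  Position 10 '(': depth becomes 1
  Position 11 '(': depth becomes 2
  Position 12 '(': depth becomes 3
  Position 13 ')': depth becomes 2
  Position 14 ')': depth becomes 1
  Position 15 ')': depth becomes 0
  Position 16 '(': depth becomes 1
  Position 17 '(': depth becomes 2
  Position 18 '(': depth becomes 3
  Position 19 ')': depth becomes 2
  Position 20 '(': depth becomes 3
  Position 21 '(': depth becomes 4
  Position 22 ')': depth becomes 3
  Position 23 ')': depth becomes 2
  Position 24 ')': depth becomes 1
  Position 25 ')': depth becomes 0
Maximum depth reached: 4

4


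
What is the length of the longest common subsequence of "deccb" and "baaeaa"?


LCS of "deccb" and "baaeaa"
DP table:
           b    a    a    e    a    a
      0    0    0    0    0    0    0
  d   0    0    0    0    0    0    0
  e   0    0    0    0    1    1    1
  c   0    0    0    0    1    1    1
  c   0    0    0    0    1    1    1
  b   0    1    1    1    1    1    1
LCS length = dp[5][6] = 1

1


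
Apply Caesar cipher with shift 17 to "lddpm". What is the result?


Caesar cipher: shift "lddpm" by 17
  'l' (pos 11) + 17 = pos 2 = 'c'
  'd' (pos 3) + 17 = pos 20 = 'u'
  'd' (pos 3) + 17 = pos 20 = 'u'
  'p' (pos 15) + 17 = pos 6 = 'g'
  'm' (pos 12) + 17 = pos 3 = 'd'
Result: cuugd

cuugd


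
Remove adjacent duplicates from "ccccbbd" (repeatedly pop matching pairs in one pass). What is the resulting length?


Input: ccccbbd
Stack-based adjacent duplicate removal:
  Read 'c': push. Stack: c
  Read 'c': matches stack top 'c' => pop. Stack: (empty)
  Read 'c': push. Stack: c
  Read 'c': matches stack top 'c' => pop. Stack: (empty)
  Read 'b': push. Stack: b
  Read 'b': matches stack top 'b' => pop. Stack: (empty)
  Read 'd': push. Stack: d
Final stack: "d" (length 1)

1


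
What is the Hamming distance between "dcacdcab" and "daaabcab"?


Comparing "dcacdcab" and "daaabcab" position by position:
  Position 0: 'd' vs 'd' => same
  Position 1: 'c' vs 'a' => differ
  Position 2: 'a' vs 'a' => same
  Position 3: 'c' vs 'a' => differ
  Position 4: 'd' vs 'b' => differ
  Position 5: 'c' vs 'c' => same
  Position 6: 'a' vs 'a' => same
  Position 7: 'b' vs 'b' => same
Total differences (Hamming distance): 3

3


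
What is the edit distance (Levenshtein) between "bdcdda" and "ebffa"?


Computing edit distance: "bdcdda" -> "ebffa"
DP table:
           e    b    f    f    a
      0    1    2    3    4    5
  b   1    1    1    2    3    4
  d   2    2    2    2    3    4
  c   3    3    3    3    3    4
  d   4    4    4    4    4    4
  d   5    5    5    5    5    5
  a   6    6    6    6    6    5
Edit distance = dp[6][5] = 5

5


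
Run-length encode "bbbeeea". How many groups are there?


Input: bbbeeea
Scanning for consecutive runs:
  Group 1: 'b' x 3 (positions 0-2)
  Group 2: 'e' x 3 (positions 3-5)
  Group 3: 'a' x 1 (positions 6-6)
Total groups: 3

3


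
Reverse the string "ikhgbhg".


Input: ikhgbhg
Reading characters right to left:
  Position 6: 'g'
  Position 5: 'h'
  Position 4: 'b'
  Position 3: 'g'
  Position 2: 'h'
  Position 1: 'k'
  Position 0: 'i'
Reversed: ghbghki

ghbghki


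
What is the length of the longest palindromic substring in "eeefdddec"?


Input: "eeefdddec"
Checking substrings for palindromes:
  [0:3] "eee" (len 3) => palindrome
  [4:7] "ddd" (len 3) => palindrome
  [0:2] "ee" (len 2) => palindrome
  [1:3] "ee" (len 2) => palindrome
  [4:6] "dd" (len 2) => palindrome
  [5:7] "dd" (len 2) => palindrome
Longest palindromic substring: "eee" with length 3

3


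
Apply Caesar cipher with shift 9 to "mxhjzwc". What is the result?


Caesar cipher: shift "mxhjzwc" by 9
  'm' (pos 12) + 9 = pos 21 = 'v'
  'x' (pos 23) + 9 = pos 6 = 'g'
  'h' (pos 7) + 9 = pos 16 = 'q'
  'j' (pos 9) + 9 = pos 18 = 's'
  'z' (pos 25) + 9 = pos 8 = 'i'
  'w' (pos 22) + 9 = pos 5 = 'f'
  'c' (pos 2) + 9 = pos 11 = 'l'
Result: vgqsifl

vgqsifl


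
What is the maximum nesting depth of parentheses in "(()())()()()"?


Input: "(()())()()()"
Tracking depth:
  Position 0 '(': depth becomes 1
  Position 1 '(': depth becomes 2
  Position 2 ')': depth becomes 1
  Position 3 '(': depth becomes 2
  Position 4 ')': depth becomes 1
  Position 5 ')': depth becomes 0
  Position 6 '(': depth becomes 1
  Position 7 ')': depth becomes 0
  Position 8 '(': depth becomes 1
  Position 9 ')': depth becomes 0
  Position 10 '(': depth becomes 1
  Position 11 ')': depth becomes 0
Maximum depth reached: 2

2


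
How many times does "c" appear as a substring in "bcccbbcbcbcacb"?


Searching for "c" in "bcccbbcbcbcacb"
Scanning each position:
  Position 0: "b" => no
  Position 1: "c" => MATCH
  Position 2: "c" => MATCH
  Position 3: "c" => MATCH
  Position 4: "b" => no
  Position 5: "b" => no
  Position 6: "c" => MATCH
  Position 7: "b" => no
  Position 8: "c" => MATCH
  Position 9: "b" => no
  Position 10: "c" => MATCH
  Position 11: "a" => no
  Position 12: "c" => MATCH
  Position 13: "b" => no
Total occurrences: 7

7


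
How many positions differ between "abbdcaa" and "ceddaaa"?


Comparing "abbdcaa" and "ceddaaa" position by position:
  Position 0: 'a' vs 'c' => DIFFER
  Position 1: 'b' vs 'e' => DIFFER
  Position 2: 'b' vs 'd' => DIFFER
  Position 3: 'd' vs 'd' => same
  Position 4: 'c' vs 'a' => DIFFER
  Position 5: 'a' vs 'a' => same
  Position 6: 'a' vs 'a' => same
Positions that differ: 4

4


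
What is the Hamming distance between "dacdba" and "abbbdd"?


Comparing "dacdba" and "abbbdd" position by position:
  Position 0: 'd' vs 'a' => differ
  Position 1: 'a' vs 'b' => differ
  Position 2: 'c' vs 'b' => differ
  Position 3: 'd' vs 'b' => differ
  Position 4: 'b' vs 'd' => differ
  Position 5: 'a' vs 'd' => differ
Total differences (Hamming distance): 6

6


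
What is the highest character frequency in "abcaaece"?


Input: abcaaece
Character counts:
  'a': 3
  'b': 1
  'c': 2
  'e': 2
Maximum frequency: 3

3


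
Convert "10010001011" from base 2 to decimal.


Input: "10010001011" in base 2
Positional expansion:
  Digit '1' (value 1) x 2^10 = 1024
  Digit '0' (value 0) x 2^9 = 0
  Digit '0' (value 0) x 2^8 = 0
  Digit '1' (value 1) x 2^7 = 128
  Digit '0' (value 0) x 2^6 = 0
  Digit '0' (value 0) x 2^5 = 0
  Digit '0' (value 0) x 2^4 = 0
  Digit '1' (value 1) x 2^3 = 8
  Digit '0' (value 0) x 2^2 = 0
  Digit '1' (value 1) x 2^1 = 2
  Digit '1' (value 1) x 2^0 = 1
Sum = 1163

1163


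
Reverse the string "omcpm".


Input: omcpm
Reading characters right to left:
  Position 4: 'm'
  Position 3: 'p'
  Position 2: 'c'
  Position 1: 'm'
  Position 0: 'o'
Reversed: mpcmo

mpcmo


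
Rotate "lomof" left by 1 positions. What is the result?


Input: "lomof", rotate left by 1
First 1 characters: "l"
Remaining characters: "omof"
Concatenate remaining + first: "omof" + "l" = "omofl"

omofl


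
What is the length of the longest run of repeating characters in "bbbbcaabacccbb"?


Input: "bbbbcaabacccbb"
Scanning for longest run:
  Position 1 ('b'): continues run of 'b', length=2
  Position 2 ('b'): continues run of 'b', length=3
  Position 3 ('b'): continues run of 'b', length=4
  Position 4 ('c'): new char, reset run to 1
  Position 5 ('a'): new char, reset run to 1
  Position 6 ('a'): continues run of 'a', length=2
  Position 7 ('b'): new char, reset run to 1
  Position 8 ('a'): new char, reset run to 1
  Position 9 ('c'): new char, reset run to 1
  Position 10 ('c'): continues run of 'c', length=2
  Position 11 ('c'): continues run of 'c', length=3
  Position 12 ('b'): new char, reset run to 1
  Position 13 ('b'): continues run of 'b', length=2
Longest run: 'b' with length 4

4


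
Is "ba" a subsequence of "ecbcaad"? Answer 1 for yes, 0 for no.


Check if "ba" is a subsequence of "ecbcaad"
Greedy scan:
  Position 0 ('e'): no match needed
  Position 1 ('c'): no match needed
  Position 2 ('b'): matches sub[0] = 'b'
  Position 3 ('c'): no match needed
  Position 4 ('a'): matches sub[1] = 'a'
  Position 5 ('a'): no match needed
  Position 6 ('d'): no match needed
All 2 characters matched => is a subsequence

1


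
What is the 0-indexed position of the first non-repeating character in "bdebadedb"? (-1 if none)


Input: bdebadedb
Character frequencies:
  'a': 1
  'b': 3
  'd': 3
  'e': 2
Scanning left to right for freq == 1:
  Position 0 ('b'): freq=3, skip
  Position 1 ('d'): freq=3, skip
  Position 2 ('e'): freq=2, skip
  Position 3 ('b'): freq=3, skip
  Position 4 ('a'): unique! => answer = 4

4


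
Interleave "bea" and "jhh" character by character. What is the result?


Interleaving "bea" and "jhh":
  Position 0: 'b' from first, 'j' from second => "bj"
  Position 1: 'e' from first, 'h' from second => "eh"
  Position 2: 'a' from first, 'h' from second => "ah"
Result: bjehah

bjehah


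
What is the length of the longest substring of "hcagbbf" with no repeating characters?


Input: "hcagbbf"
Sliding window (track last position of each char):
  Position 0 ('h'): window [0,0] length 1 -- new best
  Position 1 ('c'): window [0,1] length 2 -- new best
  Position 2 ('a'): window [0,2] length 3 -- new best
  Position 3 ('g'): window [0,3] length 4 -- new best
  Position 4 ('b'): window [0,4] length 5 -- new best
  Position 5 ('b'): repeat (last at 4), move window start to 5
  Position 5 ('b'): window [5,5] length 1
  Position 6 ('f'): window [5,6] length 2
Longest substring with no repeats: "hcagb" with length 5

5


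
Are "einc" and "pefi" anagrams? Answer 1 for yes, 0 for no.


Strings: "einc", "pefi"
Sorted first:  cein
Sorted second: efip
Differ at position 0: 'c' vs 'e' => not anagrams

0


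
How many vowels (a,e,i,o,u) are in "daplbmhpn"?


Input: daplbmhpn
Checking each character:
  'd' at position 0: consonant
  'a' at position 1: vowel (running total: 1)
  'p' at position 2: consonant
  'l' at position 3: consonant
  'b' at position 4: consonant
  'm' at position 5: consonant
  'h' at position 6: consonant
  'p' at position 7: consonant
  'n' at position 8: consonant
Total vowels: 1

1


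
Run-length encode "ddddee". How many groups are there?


Input: ddddee
Scanning for consecutive runs:
  Group 1: 'd' x 4 (positions 0-3)
  Group 2: 'e' x 2 (positions 4-5)
Total groups: 2

2


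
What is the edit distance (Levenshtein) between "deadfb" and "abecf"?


Computing edit distance: "deadfb" -> "abecf"
DP table:
           a    b    e    c    f
      0    1    2    3    4    5
  d   1    1    2    3    4    5
  e   2    2    2    2    3    4
  a   3    2    3    3    3    4
  d   4    3    3    4    4    4
  f   5    4    4    4    5    4
  b   6    5    4    5    5    5
Edit distance = dp[6][5] = 5

5


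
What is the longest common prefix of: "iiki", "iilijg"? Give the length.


Words: iiki, iilijg
  Position 0: all 'i' => match
  Position 1: all 'i' => match
  Position 2: ('k', 'l') => mismatch, stop
LCP = "ii" (length 2)

2


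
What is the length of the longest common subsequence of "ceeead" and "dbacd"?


LCS of "ceeead" and "dbacd"
DP table:
           d    b    a    c    d
      0    0    0    0    0    0
  c   0    0    0    0    1    1
  e   0    0    0    0    1    1
  e   0    0    0    0    1    1
  e   0    0    0    0    1    1
  a   0    0    0    1    1    1
  d   0    1    1    1    1    2
LCS length = dp[6][5] = 2

2


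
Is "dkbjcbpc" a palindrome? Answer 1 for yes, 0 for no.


Input: dkbjcbpc
Reversed: cpbcjbkd
  Compare pos 0 ('d') with pos 7 ('c'): MISMATCH
  Compare pos 1 ('k') with pos 6 ('p'): MISMATCH
  Compare pos 2 ('b') with pos 5 ('b'): match
  Compare pos 3 ('j') with pos 4 ('c'): MISMATCH
Result: not a palindrome

0


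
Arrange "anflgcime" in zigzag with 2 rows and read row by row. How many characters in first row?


Zigzag "anflgcime" into 2 rows:
Placing characters:
  'a' => row 0
  'n' => row 1
  'f' => row 0
  'l' => row 1
  'g' => row 0
  'c' => row 1
  'i' => row 0
  'm' => row 1
  'e' => row 0
Rows:
  Row 0: "afgie"
  Row 1: "nlcm"
First row length: 5

5


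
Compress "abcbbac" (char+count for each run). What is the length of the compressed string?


Input: abcbbac
Runs:
  'a' x 1 => "a1"
  'b' x 1 => "b1"
  'c' x 1 => "c1"
  'b' x 2 => "b2"
  'a' x 1 => "a1"
  'c' x 1 => "c1"
Compressed: "a1b1c1b2a1c1"
Compressed length: 12

12


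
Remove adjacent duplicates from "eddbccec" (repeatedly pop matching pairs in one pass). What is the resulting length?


Input: eddbccec
Stack-based adjacent duplicate removal:
  Read 'e': push. Stack: e
  Read 'd': push. Stack: ed
  Read 'd': matches stack top 'd' => pop. Stack: e
  Read 'b': push. Stack: eb
  Read 'c': push. Stack: ebc
  Read 'c': matches stack top 'c' => pop. Stack: eb
  Read 'e': push. Stack: ebe
  Read 'c': push. Stack: ebec
Final stack: "ebec" (length 4)

4


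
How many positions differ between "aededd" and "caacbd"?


Comparing "aededd" and "caacbd" position by position:
  Position 0: 'a' vs 'c' => DIFFER
  Position 1: 'e' vs 'a' => DIFFER
  Position 2: 'd' vs 'a' => DIFFER
  Position 3: 'e' vs 'c' => DIFFER
  Position 4: 'd' vs 'b' => DIFFER
  Position 5: 'd' vs 'd' => same
Positions that differ: 5

5


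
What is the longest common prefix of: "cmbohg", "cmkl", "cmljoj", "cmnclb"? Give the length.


Words: cmbohg, cmkl, cmljoj, cmnclb
  Position 0: all 'c' => match
  Position 1: all 'm' => match
  Position 2: ('b', 'k', 'l', 'n') => mismatch, stop
LCP = "cm" (length 2)

2


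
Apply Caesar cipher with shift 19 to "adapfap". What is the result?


Caesar cipher: shift "adapfap" by 19
  'a' (pos 0) + 19 = pos 19 = 't'
  'd' (pos 3) + 19 = pos 22 = 'w'
  'a' (pos 0) + 19 = pos 19 = 't'
  'p' (pos 15) + 19 = pos 8 = 'i'
  'f' (pos 5) + 19 = pos 24 = 'y'
  'a' (pos 0) + 19 = pos 19 = 't'
  'p' (pos 15) + 19 = pos 8 = 'i'
Result: twtiyti

twtiyti


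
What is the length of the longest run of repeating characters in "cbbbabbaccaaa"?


Input: "cbbbabbaccaaa"
Scanning for longest run:
  Position 1 ('b'): new char, reset run to 1
  Position 2 ('b'): continues run of 'b', length=2
  Position 3 ('b'): continues run of 'b', length=3
  Position 4 ('a'): new char, reset run to 1
  Position 5 ('b'): new char, reset run to 1
  Position 6 ('b'): continues run of 'b', length=2
  Position 7 ('a'): new char, reset run to 1
  Position 8 ('c'): new char, reset run to 1
  Position 9 ('c'): continues run of 'c', length=2
  Position 10 ('a'): new char, reset run to 1
  Position 11 ('a'): continues run of 'a', length=2
  Position 12 ('a'): continues run of 'a', length=3
Longest run: 'b' with length 3

3


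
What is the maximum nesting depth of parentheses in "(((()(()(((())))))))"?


Input: "(((()(()(((())))))))"
Tracking depth:
  Position 0 '(': depth becomes 1
  Position 1 '(': depth becomes 2
  Position 2 '(': depth becomes 3
  Position 3 '(': depth becomes 4
  Position 4 ')': depth becomes 3
  Position 5 '(': depth becomes 4
  Position 6 '(': depth becomes 5
  Position 7 ')': depth becomes 4
  Position 8 '(': depth becomes 5
  Position 9 '(': depth becomes 6
  Position 10 '(': depth becomes 7
  Position 11 '(': depth becomes 8
  Position 12 ')': depth becomes 7
  Position 13 ')': depth becomes 6
  Position 14 ')': depth becomes 5
  Position 15 ')': depth becomes 4
  Position 16 ')': depth becomes 3
  Position 17 ')': depth becomes 2
  Position 18 ')': depth becomes 1
  Position 19 ')': depth becomes 0
Maximum depth reached: 8

8


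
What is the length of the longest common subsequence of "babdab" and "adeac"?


LCS of "babdab" and "adeac"
DP table:
           a    d    e    a    c
      0    0    0    0    0    0
  b   0    0    0    0    0    0
  a   0    1    1    1    1    1
  b   0    1    1    1    1    1
  d   0    1    2    2    2    2
  a   0    1    2    2    3    3
  b   0    1    2    2    3    3
LCS length = dp[6][5] = 3

3


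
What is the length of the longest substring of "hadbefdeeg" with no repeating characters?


Input: "hadbefdeeg"
Sliding window (track last position of each char):
  Position 0 ('h'): window [0,0] length 1 -- new best
  Position 1 ('a'): window [0,1] length 2 -- new best
  Position 2 ('d'): window [0,2] length 3 -- new best
  Position 3 ('b'): window [0,3] length 4 -- new best
  Position 4 ('e'): window [0,4] length 5 -- new best
  Position 5 ('f'): window [0,5] length 6 -- new best
  Position 6 ('d'): repeat (last at 2), move window start to 3
  Position 6 ('d'): window [3,6] length 4
  Position 7 ('e'): repeat (last at 4), move window start to 5
  Position 7 ('e'): window [5,7] length 3
  Position 8 ('e'): repeat (last at 7), move window start to 8
  Position 8 ('e'): window [8,8] length 1
  Position 9 ('g'): window [8,9] length 2
Longest substring with no repeats: "hadbef" with length 6

6


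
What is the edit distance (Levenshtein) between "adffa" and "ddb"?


Computing edit distance: "adffa" -> "ddb"
DP table:
           d    d    b
      0    1    2    3
  a   1    1    2    3
  d   2    1    1    2
  f   3    2    2    2
  f   4    3    3    3
  a   5    4    4    4
Edit distance = dp[5][3] = 4

4


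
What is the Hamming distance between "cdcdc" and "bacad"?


Comparing "cdcdc" and "bacad" position by position:
  Position 0: 'c' vs 'b' => differ
  Position 1: 'd' vs 'a' => differ
  Position 2: 'c' vs 'c' => same
  Position 3: 'd' vs 'a' => differ
  Position 4: 'c' vs 'd' => differ
Total differences (Hamming distance): 4

4


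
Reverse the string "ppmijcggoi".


Input: ppmijcggoi
Reading characters right to left:
  Position 9: 'i'
  Position 8: 'o'
  Position 7: 'g'
  Position 6: 'g'
  Position 5: 'c'
  Position 4: 'j'
  Position 3: 'i'
  Position 2: 'm'
  Position 1: 'p'
  Position 0: 'p'
Reversed: ioggcjimpp

ioggcjimpp


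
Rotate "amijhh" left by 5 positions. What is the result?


Input: "amijhh", rotate left by 5
First 5 characters: "amijh"
Remaining characters: "h"
Concatenate remaining + first: "h" + "amijh" = "hamijh"

hamijh


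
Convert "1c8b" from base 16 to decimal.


Input: "1c8b" in base 16
Positional expansion:
  Digit '1' (value 1) x 16^3 = 4096
  Digit 'c' (value 12) x 16^2 = 3072
  Digit '8' (value 8) x 16^1 = 128
  Digit 'b' (value 11) x 16^0 = 11
Sum = 7307

7307


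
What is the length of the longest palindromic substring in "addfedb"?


Input: "addfedb"
Checking substrings for palindromes:
  [1:3] "dd" (len 2) => palindrome
Longest palindromic substring: "dd" with length 2

2


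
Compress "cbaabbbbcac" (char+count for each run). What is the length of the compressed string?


Input: cbaabbbbcac
Runs:
  'c' x 1 => "c1"
  'b' x 1 => "b1"
  'a' x 2 => "a2"
  'b' x 4 => "b4"
  'c' x 1 => "c1"
  'a' x 1 => "a1"
  'c' x 1 => "c1"
Compressed: "c1b1a2b4c1a1c1"
Compressed length: 14

14


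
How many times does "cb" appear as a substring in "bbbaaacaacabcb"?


Searching for "cb" in "bbbaaacaacabcb"
Scanning each position:
  Position 0: "bb" => no
  Position 1: "bb" => no
  Position 2: "ba" => no
  Position 3: "aa" => no
  Position 4: "aa" => no
  Position 5: "ac" => no
  Position 6: "ca" => no
  Position 7: "aa" => no
  Position 8: "ac" => no
  Position 9: "ca" => no
  Position 10: "ab" => no
  Position 11: "bc" => no
  Position 12: "cb" => MATCH
Total occurrences: 1

1


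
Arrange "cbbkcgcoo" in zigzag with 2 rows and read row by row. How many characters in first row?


Zigzag "cbbkcgcoo" into 2 rows:
Placing characters:
  'c' => row 0
  'b' => row 1
  'b' => row 0
  'k' => row 1
  'c' => row 0
  'g' => row 1
  'c' => row 0
  'o' => row 1
  'o' => row 0
Rows:
  Row 0: "cbcco"
  Row 1: "bkgo"
First row length: 5

5


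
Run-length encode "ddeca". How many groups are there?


Input: ddeca
Scanning for consecutive runs:
  Group 1: 'd' x 2 (positions 0-1)
  Group 2: 'e' x 1 (positions 2-2)
  Group 3: 'c' x 1 (positions 3-3)
  Group 4: 'a' x 1 (positions 4-4)
Total groups: 4

4


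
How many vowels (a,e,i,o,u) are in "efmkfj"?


Input: efmkfj
Checking each character:
  'e' at position 0: vowel (running total: 1)
  'f' at position 1: consonant
  'm' at position 2: consonant
  'k' at position 3: consonant
  'f' at position 4: consonant
  'j' at position 5: consonant
Total vowels: 1

1


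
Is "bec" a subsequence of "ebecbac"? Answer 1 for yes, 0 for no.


Check if "bec" is a subsequence of "ebecbac"
Greedy scan:
  Position 0 ('e'): no match needed
  Position 1 ('b'): matches sub[0] = 'b'
  Position 2 ('e'): matches sub[1] = 'e'
  Position 3 ('c'): matches sub[2] = 'c'
  Position 4 ('b'): no match needed
  Position 5 ('a'): no match needed
  Position 6 ('c'): no match needed
All 3 characters matched => is a subsequence

1


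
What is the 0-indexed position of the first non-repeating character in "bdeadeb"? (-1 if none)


Input: bdeadeb
Character frequencies:
  'a': 1
  'b': 2
  'd': 2
  'e': 2
Scanning left to right for freq == 1:
  Position 0 ('b'): freq=2, skip
  Position 1 ('d'): freq=2, skip
  Position 2 ('e'): freq=2, skip
  Position 3 ('a'): unique! => answer = 3

3


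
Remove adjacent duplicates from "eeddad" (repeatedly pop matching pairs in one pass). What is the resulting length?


Input: eeddad
Stack-based adjacent duplicate removal:
  Read 'e': push. Stack: e
  Read 'e': matches stack top 'e' => pop. Stack: (empty)
  Read 'd': push. Stack: d
  Read 'd': matches stack top 'd' => pop. Stack: (empty)
  Read 'a': push. Stack: a
  Read 'd': push. Stack: ad
Final stack: "ad" (length 2)

2


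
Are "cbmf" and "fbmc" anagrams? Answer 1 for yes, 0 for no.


Strings: "cbmf", "fbmc"
Sorted first:  bcfm
Sorted second: bcfm
Sorted forms match => anagrams

1


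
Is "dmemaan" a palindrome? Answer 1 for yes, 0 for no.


Input: dmemaan
Reversed: naamemd
  Compare pos 0 ('d') with pos 6 ('n'): MISMATCH
  Compare pos 1 ('m') with pos 5 ('a'): MISMATCH
  Compare pos 2 ('e') with pos 4 ('a'): MISMATCH
Result: not a palindrome

0


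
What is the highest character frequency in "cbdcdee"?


Input: cbdcdee
Character counts:
  'b': 1
  'c': 2
  'd': 2
  'e': 2
Maximum frequency: 2

2


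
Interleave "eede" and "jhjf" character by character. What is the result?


Interleaving "eede" and "jhjf":
  Position 0: 'e' from first, 'j' from second => "ej"
  Position 1: 'e' from first, 'h' from second => "eh"
  Position 2: 'd' from first, 'j' from second => "dj"
  Position 3: 'e' from first, 'f' from second => "ef"
Result: ejehdjef

ejehdjef


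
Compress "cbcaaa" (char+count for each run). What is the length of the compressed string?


Input: cbcaaa
Runs:
  'c' x 1 => "c1"
  'b' x 1 => "b1"
  'c' x 1 => "c1"
  'a' x 3 => "a3"
Compressed: "c1b1c1a3"
Compressed length: 8

8


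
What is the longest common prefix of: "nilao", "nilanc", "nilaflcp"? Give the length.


Words: nilao, nilanc, nilaflcp
  Position 0: all 'n' => match
  Position 1: all 'i' => match
  Position 2: all 'l' => match
  Position 3: all 'a' => match
  Position 4: ('o', 'n', 'f') => mismatch, stop
LCP = "nila" (length 4)

4


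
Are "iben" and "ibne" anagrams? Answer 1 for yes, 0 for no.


Strings: "iben", "ibne"
Sorted first:  bein
Sorted second: bein
Sorted forms match => anagrams

1


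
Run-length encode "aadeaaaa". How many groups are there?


Input: aadeaaaa
Scanning for consecutive runs:
  Group 1: 'a' x 2 (positions 0-1)
  Group 2: 'd' x 1 (positions 2-2)
  Group 3: 'e' x 1 (positions 3-3)
  Group 4: 'a' x 4 (positions 4-7)
Total groups: 4

4


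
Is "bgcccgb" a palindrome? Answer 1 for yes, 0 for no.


Input: bgcccgb
Reversed: bgcccgb
  Compare pos 0 ('b') with pos 6 ('b'): match
  Compare pos 1 ('g') with pos 5 ('g'): match
  Compare pos 2 ('c') with pos 4 ('c'): match
Result: palindrome

1


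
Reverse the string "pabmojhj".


Input: pabmojhj
Reading characters right to left:
  Position 7: 'j'
  Position 6: 'h'
  Position 5: 'j'
  Position 4: 'o'
  Position 3: 'm'
  Position 2: 'b'
  Position 1: 'a'
  Position 0: 'p'
Reversed: jhjombap

jhjombap


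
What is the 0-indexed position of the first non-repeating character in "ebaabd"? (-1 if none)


Input: ebaabd
Character frequencies:
  'a': 2
  'b': 2
  'd': 1
  'e': 1
Scanning left to right for freq == 1:
  Position 0 ('e'): unique! => answer = 0

0


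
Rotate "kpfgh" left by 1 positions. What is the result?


Input: "kpfgh", rotate left by 1
First 1 characters: "k"
Remaining characters: "pfgh"
Concatenate remaining + first: "pfgh" + "k" = "pfghk"

pfghk


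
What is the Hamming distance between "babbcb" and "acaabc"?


Comparing "babbcb" and "acaabc" position by position:
  Position 0: 'b' vs 'a' => differ
  Position 1: 'a' vs 'c' => differ
  Position 2: 'b' vs 'a' => differ
  Position 3: 'b' vs 'a' => differ
  Position 4: 'c' vs 'b' => differ
  Position 5: 'b' vs 'c' => differ
Total differences (Hamming distance): 6

6


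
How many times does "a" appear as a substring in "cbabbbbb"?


Searching for "a" in "cbabbbbb"
Scanning each position:
  Position 0: "c" => no
  Position 1: "b" => no
  Position 2: "a" => MATCH
  Position 3: "b" => no
  Position 4: "b" => no
  Position 5: "b" => no
  Position 6: "b" => no
  Position 7: "b" => no
Total occurrences: 1

1


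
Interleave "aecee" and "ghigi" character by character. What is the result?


Interleaving "aecee" and "ghigi":
  Position 0: 'a' from first, 'g' from second => "ag"
  Position 1: 'e' from first, 'h' from second => "eh"
  Position 2: 'c' from first, 'i' from second => "ci"
  Position 3: 'e' from first, 'g' from second => "eg"
  Position 4: 'e' from first, 'i' from second => "ei"
Result: agehciegei

agehciegei


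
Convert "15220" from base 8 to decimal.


Input: "15220" in base 8
Positional expansion:
  Digit '1' (value 1) x 8^4 = 4096
  Digit '5' (value 5) x 8^3 = 2560
  Digit '2' (value 2) x 8^2 = 128
  Digit '2' (value 2) x 8^1 = 16
  Digit '0' (value 0) x 8^0 = 0
Sum = 6800

6800


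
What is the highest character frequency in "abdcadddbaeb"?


Input: abdcadddbaeb
Character counts:
  'a': 3
  'b': 3
  'c': 1
  'd': 4
  'e': 1
Maximum frequency: 4

4


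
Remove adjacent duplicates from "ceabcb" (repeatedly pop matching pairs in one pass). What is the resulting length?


Input: ceabcb
Stack-based adjacent duplicate removal:
  Read 'c': push. Stack: c
  Read 'e': push. Stack: ce
  Read 'a': push. Stack: cea
  Read 'b': push. Stack: ceab
  Read 'c': push. Stack: ceabc
  Read 'b': push. Stack: ceabcb
Final stack: "ceabcb" (length 6)

6


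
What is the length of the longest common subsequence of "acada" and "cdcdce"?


LCS of "acada" and "cdcdce"
DP table:
           c    d    c    d    c    e
      0    0    0    0    0    0    0
  a   0    0    0    0    0    0    0
  c   0    1    1    1    1    1    1
  a   0    1    1    1    1    1    1
  d   0    1    2    2    2    2    2
  a   0    1    2    2    2    2    2
LCS length = dp[5][6] = 2

2


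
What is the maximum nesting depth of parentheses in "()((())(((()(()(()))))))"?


Input: "()((())(((()(()(()))))))"
Tracking depth:
  Position 0 '(': depth becomes 1
  Position 1 ')': depth becomes 0
  Position 2 '(': depth becomes 1
  Position 3 '(': depth becomes 2
  Position 4 '(': depth becomes 3
  Position 5 ')': depth becomes 2
  Position 6 ')': depth becomes 1
  Position 7 '(': depth becomes 2
  Position 8 '(': depth becomes 3
  Position 9 '(': depth becomes 4
  Position 10 '(': depth becomes 5
  Position 11 ')': depth becomes 4
  Position 12 '(': depth becomes 5
  Position 13 '(': depth becomes 6
  Position 14 ')': depth becomes 5
  Position 15 '(': depth becomes 6
  Position 16 '(': depth becomes 7
  Position 17 ')': depth becomes 6
  Position 18 ')': depth becomes 5
  Position 19 ')': depth becomes 4
  Position 20 ')': depth becomes 3
  Position 21 ')': depth becomes 2
  Position 22 ')': depth becomes 1
  Position 23 ')': depth becomes 0
Maximum depth reached: 7

7


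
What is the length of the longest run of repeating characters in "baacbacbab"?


Input: "baacbacbab"
Scanning for longest run:
  Position 1 ('a'): new char, reset run to 1
  Position 2 ('a'): continues run of 'a', length=2
  Position 3 ('c'): new char, reset run to 1
  Position 4 ('b'): new char, reset run to 1
  Position 5 ('a'): new char, reset run to 1
  Position 6 ('c'): new char, reset run to 1
  Position 7 ('b'): new char, reset run to 1
  Position 8 ('a'): new char, reset run to 1
  Position 9 ('b'): new char, reset run to 1
Longest run: 'a' with length 2

2


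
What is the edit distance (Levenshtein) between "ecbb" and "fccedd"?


Computing edit distance: "ecbb" -> "fccedd"
DP table:
           f    c    c    e    d    d
      0    1    2    3    4    5    6
  e   1    1    2    3    3    4    5
  c   2    2    1    2    3    4    5
  b   3    3    2    2    3    4    5
  b   4    4    3    3    3    4    5
Edit distance = dp[4][6] = 5

5


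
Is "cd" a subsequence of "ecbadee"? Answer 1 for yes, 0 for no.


Check if "cd" is a subsequence of "ecbadee"
Greedy scan:
  Position 0 ('e'): no match needed
  Position 1 ('c'): matches sub[0] = 'c'
  Position 2 ('b'): no match needed
  Position 3 ('a'): no match needed
  Position 4 ('d'): matches sub[1] = 'd'
  Position 5 ('e'): no match needed
  Position 6 ('e'): no match needed
All 2 characters matched => is a subsequence

1


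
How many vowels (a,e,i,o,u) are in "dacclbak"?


Input: dacclbak
Checking each character:
  'd' at position 0: consonant
  'a' at position 1: vowel (running total: 1)
  'c' at position 2: consonant
  'c' at position 3: consonant
  'l' at position 4: consonant
  'b' at position 5: consonant
  'a' at position 6: vowel (running total: 2)
  'k' at position 7: consonant
Total vowels: 2

2


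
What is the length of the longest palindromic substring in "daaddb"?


Input: "daaddb"
Checking substrings for palindromes:
  [0:4] "daad" (len 4) => palindrome
  [1:3] "aa" (len 2) => palindrome
  [3:5] "dd" (len 2) => palindrome
Longest palindromic substring: "daad" with length 4

4


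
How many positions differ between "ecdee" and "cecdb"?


Comparing "ecdee" and "cecdb" position by position:
  Position 0: 'e' vs 'c' => DIFFER
  Position 1: 'c' vs 'e' => DIFFER
  Position 2: 'd' vs 'c' => DIFFER
  Position 3: 'e' vs 'd' => DIFFER
  Position 4: 'e' vs 'b' => DIFFER
Positions that differ: 5

5


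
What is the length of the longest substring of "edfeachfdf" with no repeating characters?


Input: "edfeachfdf"
Sliding window (track last position of each char):
  Position 0 ('e'): window [0,0] length 1 -- new best
  Position 1 ('d'): window [0,1] length 2 -- new best
  Position 2 ('f'): window [0,2] length 3 -- new best
  Position 3 ('e'): repeat (last at 0), move window start to 1
  Position 3 ('e'): window [1,3] length 3
  Position 4 ('a'): window [1,4] length 4 -- new best
  Position 5 ('c'): window [1,5] length 5 -- new best
  Position 6 ('h'): window [1,6] length 6 -- new best
  Position 7 ('f'): repeat (last at 2), move window start to 3
  Position 7 ('f'): window [3,7] length 5
  Position 8 ('d'): window [3,8] length 6
  Position 9 ('f'): repeat (last at 7), move window start to 8
  Position 9 ('f'): window [8,9] length 2
Longest substring with no repeats: "dfeach" with length 6

6


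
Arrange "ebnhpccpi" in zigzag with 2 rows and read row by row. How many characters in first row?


Zigzag "ebnhpccpi" into 2 rows:
Placing characters:
  'e' => row 0
  'b' => row 1
  'n' => row 0
  'h' => row 1
  'p' => row 0
  'c' => row 1
  'c' => row 0
  'p' => row 1
  'i' => row 0
Rows:
  Row 0: "enpci"
  Row 1: "bhcp"
First row length: 5

5


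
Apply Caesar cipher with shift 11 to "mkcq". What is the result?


Caesar cipher: shift "mkcq" by 11
  'm' (pos 12) + 11 = pos 23 = 'x'
  'k' (pos 10) + 11 = pos 21 = 'v'
  'c' (pos 2) + 11 = pos 13 = 'n'
  'q' (pos 16) + 11 = pos 1 = 'b'
Result: xvnb

xvnb


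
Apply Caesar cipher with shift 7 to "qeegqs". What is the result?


Caesar cipher: shift "qeegqs" by 7
  'q' (pos 16) + 7 = pos 23 = 'x'
  'e' (pos 4) + 7 = pos 11 = 'l'
  'e' (pos 4) + 7 = pos 11 = 'l'
  'g' (pos 6) + 7 = pos 13 = 'n'
  'q' (pos 16) + 7 = pos 23 = 'x'
  's' (pos 18) + 7 = pos 25 = 'z'
Result: xllnxz

xllnxz


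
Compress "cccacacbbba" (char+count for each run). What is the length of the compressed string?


Input: cccacacbbba
Runs:
  'c' x 3 => "c3"
  'a' x 1 => "a1"
  'c' x 1 => "c1"
  'a' x 1 => "a1"
  'c' x 1 => "c1"
  'b' x 3 => "b3"
  'a' x 1 => "a1"
Compressed: "c3a1c1a1c1b3a1"
Compressed length: 14

14


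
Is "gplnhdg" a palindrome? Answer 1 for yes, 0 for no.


Input: gplnhdg
Reversed: gdhnlpg
  Compare pos 0 ('g') with pos 6 ('g'): match
  Compare pos 1 ('p') with pos 5 ('d'): MISMATCH
  Compare pos 2 ('l') with pos 4 ('h'): MISMATCH
Result: not a palindrome

0


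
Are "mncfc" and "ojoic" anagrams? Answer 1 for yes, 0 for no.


Strings: "mncfc", "ojoic"
Sorted first:  ccfmn
Sorted second: cijoo
Differ at position 1: 'c' vs 'i' => not anagrams

0


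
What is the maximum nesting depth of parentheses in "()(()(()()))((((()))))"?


Input: "()(()(()()))((((()))))"
Tracking depth:
  Position 0 '(': depth becomes 1
  Position 1 ')': depth becomes 0
  Position 2 '(': depth becomes 1
  Position 3 '(': depth becomes 2
  Position 4 ')': depth becomes 1
  Position 5 '(': depth becomes 2
  Position 6 '(': depth becomes 3
  Position 7 ')': depth becomes 2
  Position 8 '(': depth becomes 3
  Position 9 ')': depth becomes 2
  Position 10 ')': depth becomes 1
  Position 11 ')': depth becomes 0
  Position 12 '(': depth becomes 1
  Position 13 '(': depth becomes 2
  Position 14 '(': depth becomes 3
  Position 15 '(': depth becomes 4
  Position 16 '(': depth becomes 5
  Position 17 ')': depth becomes 4
  Position 18 ')': depth becomes 3
  Position 19 ')': depth becomes 2
  Position 20 ')': depth becomes 1
  Position 21 ')': depth becomes 0
Maximum depth reached: 5

5


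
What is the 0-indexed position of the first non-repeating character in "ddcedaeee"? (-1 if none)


Input: ddcedaeee
Character frequencies:
  'a': 1
  'c': 1
  'd': 3
  'e': 4
Scanning left to right for freq == 1:
  Position 0 ('d'): freq=3, skip
  Position 1 ('d'): freq=3, skip
  Position 2 ('c'): unique! => answer = 2

2


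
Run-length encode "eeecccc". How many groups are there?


Input: eeecccc
Scanning for consecutive runs:
  Group 1: 'e' x 3 (positions 0-2)
  Group 2: 'c' x 4 (positions 3-6)
Total groups: 2

2


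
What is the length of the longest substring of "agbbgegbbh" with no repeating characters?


Input: "agbbgegbbh"
Sliding window (track last position of each char):
  Position 0 ('a'): window [0,0] length 1 -- new best
  Position 1 ('g'): window [0,1] length 2 -- new best
  Position 2 ('b'): window [0,2] length 3 -- new best
  Position 3 ('b'): repeat (last at 2), move window start to 3
  Position 3 ('b'): window [3,3] length 1
  Position 4 ('g'): window [3,4] length 2
  Position 5 ('e'): window [3,5] length 3
  Position 6 ('g'): repeat (last at 4), move window start to 5
  Position 6 ('g'): window [5,6] length 2
  Position 7 ('b'): window [5,7] length 3
  Position 8 ('b'): repeat (last at 7), move window start to 8
  Position 8 ('b'): window [8,8] length 1
  Position 9 ('h'): window [8,9] length 2
Longest substring with no repeats: "agb" with length 3

3


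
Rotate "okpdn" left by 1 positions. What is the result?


Input: "okpdn", rotate left by 1
First 1 characters: "o"
Remaining characters: "kpdn"
Concatenate remaining + first: "kpdn" + "o" = "kpdno"

kpdno


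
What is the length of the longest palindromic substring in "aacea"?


Input: "aacea"
Checking substrings for palindromes:
  [0:2] "aa" (len 2) => palindrome
Longest palindromic substring: "aa" with length 2

2


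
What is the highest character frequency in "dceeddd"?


Input: dceeddd
Character counts:
  'c': 1
  'd': 4
  'e': 2
Maximum frequency: 4

4


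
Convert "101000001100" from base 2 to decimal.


Input: "101000001100" in base 2
Positional expansion:
  Digit '1' (value 1) x 2^11 = 2048
  Digit '0' (value 0) x 2^10 = 0
  Digit '1' (value 1) x 2^9 = 512
  Digit '0' (value 0) x 2^8 = 0
  Digit '0' (value 0) x 2^7 = 0
  Digit '0' (value 0) x 2^6 = 0
  Digit '0' (value 0) x 2^5 = 0
  Digit '0' (value 0) x 2^4 = 0
  Digit '1' (value 1) x 2^3 = 8
  Digit '1' (value 1) x 2^2 = 4
  Digit '0' (value 0) x 2^1 = 0
  Digit '0' (value 0) x 2^0 = 0
Sum = 2572

2572


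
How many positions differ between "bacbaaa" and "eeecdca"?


Comparing "bacbaaa" and "eeecdca" position by position:
  Position 0: 'b' vs 'e' => DIFFER
  Position 1: 'a' vs 'e' => DIFFER
  Position 2: 'c' vs 'e' => DIFFER
  Position 3: 'b' vs 'c' => DIFFER
  Position 4: 'a' vs 'd' => DIFFER
  Position 5: 'a' vs 'c' => DIFFER
  Position 6: 'a' vs 'a' => same
Positions that differ: 6

6


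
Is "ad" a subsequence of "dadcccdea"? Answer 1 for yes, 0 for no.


Check if "ad" is a subsequence of "dadcccdea"
Greedy scan:
  Position 0 ('d'): no match needed
  Position 1 ('a'): matches sub[0] = 'a'
  Position 2 ('d'): matches sub[1] = 'd'
  Position 3 ('c'): no match needed
  Position 4 ('c'): no match needed
  Position 5 ('c'): no match needed
  Position 6 ('d'): no match needed
  Position 7 ('e'): no match needed
  Position 8 ('a'): no match needed
All 2 characters matched => is a subsequence

1


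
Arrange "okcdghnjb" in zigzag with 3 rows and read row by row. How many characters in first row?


Zigzag "okcdghnjb" into 3 rows:
Placing characters:
  'o' => row 0
  'k' => row 1
  'c' => row 2
  'd' => row 1
  'g' => row 0
  'h' => row 1
  'n' => row 2
  'j' => row 1
  'b' => row 0
Rows:
  Row 0: "ogb"
  Row 1: "kdhj"
  Row 2: "cn"
First row length: 3

3


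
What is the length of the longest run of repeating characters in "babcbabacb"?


Input: "babcbabacb"
Scanning for longest run:
  Position 1 ('a'): new char, reset run to 1
  Position 2 ('b'): new char, reset run to 1
  Position 3 ('c'): new char, reset run to 1
  Position 4 ('b'): new char, reset run to 1
  Position 5 ('a'): new char, reset run to 1
  Position 6 ('b'): new char, reset run to 1
  Position 7 ('a'): new char, reset run to 1
  Position 8 ('c'): new char, reset run to 1
  Position 9 ('b'): new char, reset run to 1
Longest run: 'b' with length 1

1


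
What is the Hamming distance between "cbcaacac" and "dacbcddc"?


Comparing "cbcaacac" and "dacbcddc" position by position:
  Position 0: 'c' vs 'd' => differ
  Position 1: 'b' vs 'a' => differ
  Position 2: 'c' vs 'c' => same
  Position 3: 'a' vs 'b' => differ
  Position 4: 'a' vs 'c' => differ
  Position 5: 'c' vs 'd' => differ
  Position 6: 'a' vs 'd' => differ
  Position 7: 'c' vs 'c' => same
Total differences (Hamming distance): 6

6


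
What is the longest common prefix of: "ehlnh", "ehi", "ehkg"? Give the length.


Words: ehlnh, ehi, ehkg
  Position 0: all 'e' => match
  Position 1: all 'h' => match
  Position 2: ('l', 'i', 'k') => mismatch, stop
LCP = "eh" (length 2)

2


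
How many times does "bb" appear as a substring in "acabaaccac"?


Searching for "bb" in "acabaaccac"
Scanning each position:
  Position 0: "ac" => no
  Position 1: "ca" => no
  Position 2: "ab" => no
  Position 3: "ba" => no
  Position 4: "aa" => no
  Position 5: "ac" => no
  Position 6: "cc" => no
  Position 7: "ca" => no
  Position 8: "ac" => no
Total occurrences: 0

0


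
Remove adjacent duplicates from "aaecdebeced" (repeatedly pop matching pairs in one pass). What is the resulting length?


Input: aaecdebeced
Stack-based adjacent duplicate removal:
  Read 'a': push. Stack: a
  Read 'a': matches stack top 'a' => pop. Stack: (empty)
  Read 'e': push. Stack: e
  Read 'c': push. Stack: ec
  Read 'd': push. Stack: ecd
  Read 'e': push. Stack: ecde
  Read 'b': push. Stack: ecdeb
  Read 'e': push. Stack: ecdebe
  Read 'c': push. Stack: ecdebec
  Read 'e': push. Stack: ecdebece
  Read 'd': push. Stack: ecdebeced
Final stack: "ecdebeced" (length 9)

9
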